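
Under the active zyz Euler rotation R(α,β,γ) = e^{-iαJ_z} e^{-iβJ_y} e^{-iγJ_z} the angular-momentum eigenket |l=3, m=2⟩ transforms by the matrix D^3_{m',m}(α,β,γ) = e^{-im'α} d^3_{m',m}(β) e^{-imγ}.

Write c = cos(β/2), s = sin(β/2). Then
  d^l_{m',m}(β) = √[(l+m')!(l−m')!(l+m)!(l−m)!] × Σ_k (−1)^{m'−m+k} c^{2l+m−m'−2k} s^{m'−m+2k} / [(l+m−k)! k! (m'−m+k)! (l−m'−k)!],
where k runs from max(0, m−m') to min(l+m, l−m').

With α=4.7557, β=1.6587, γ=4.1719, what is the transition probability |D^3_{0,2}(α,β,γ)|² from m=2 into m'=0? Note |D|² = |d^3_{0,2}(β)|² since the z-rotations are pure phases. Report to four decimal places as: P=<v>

P=0.0142

First d^3_{0,2}(β=1.6587), then the phase factors e^{-i(0)α} and e^{-i(2)γ}:
c=cos(1.6587/2)=0.675355, s=sin(1.6587/2)=0.737493; N=√[6·6·120·1]=65.726707
k: max(0,(2)−(0))=2 … min(3+(2),3−(0))=3
  k=2: (−1)^0·65.7267/(12)·0.6754^4·0.7375^2 = +0.619734
  k=3: (−1)^1·65.7267/(12)·0.6754^2·0.7375^4 = -0.739019
d^3_{0,2}(1.6587) = +0.619734 -0.739019 = -0.119286
|D^3_{0,2}|² = |d^3_{0,2}(β)|² = (-0.119286)² = 0.014229 (the z-rotation phases have unit modulus)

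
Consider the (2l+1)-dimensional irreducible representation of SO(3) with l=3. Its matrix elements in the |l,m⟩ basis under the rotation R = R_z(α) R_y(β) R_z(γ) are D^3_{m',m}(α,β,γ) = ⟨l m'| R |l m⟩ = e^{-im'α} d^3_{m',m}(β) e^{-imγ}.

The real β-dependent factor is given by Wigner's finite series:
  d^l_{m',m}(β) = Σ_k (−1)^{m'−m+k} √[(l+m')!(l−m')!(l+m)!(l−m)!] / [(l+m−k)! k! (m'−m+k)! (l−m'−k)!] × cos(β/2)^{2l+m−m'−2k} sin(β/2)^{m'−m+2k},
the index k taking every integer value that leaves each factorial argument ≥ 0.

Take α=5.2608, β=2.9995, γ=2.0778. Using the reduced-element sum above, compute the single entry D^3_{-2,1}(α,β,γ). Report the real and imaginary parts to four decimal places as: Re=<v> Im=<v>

First d^3_{-2,1}(β=2.9995), then the phase factors e^{-i(-2)α} and e^{-i(1)γ}:
c=cos(2.9995/2)=0.070987, s=sin(2.9995/2)=0.997477; N=√[1·120·24·2]=75.894664
Admissible k: 3..4 (factorial args all ≥0)
  k=3: (−1)^0·75.8947/(12)·0.0710^3·0.9975^3 = +0.002245
  k=4: (−1)^1·75.8947/(24)·0.0710^1·0.9975^5 = -0.221662
d^3_{-2,1}(2.9995) = +0.002245 -0.221662 = -0.219417
D = (-0.456426-0.889761i)·(-0.219417)·(-0.485560-0.874203i) = +0.122042-0.182344i

Re=0.1220 Im=-0.1823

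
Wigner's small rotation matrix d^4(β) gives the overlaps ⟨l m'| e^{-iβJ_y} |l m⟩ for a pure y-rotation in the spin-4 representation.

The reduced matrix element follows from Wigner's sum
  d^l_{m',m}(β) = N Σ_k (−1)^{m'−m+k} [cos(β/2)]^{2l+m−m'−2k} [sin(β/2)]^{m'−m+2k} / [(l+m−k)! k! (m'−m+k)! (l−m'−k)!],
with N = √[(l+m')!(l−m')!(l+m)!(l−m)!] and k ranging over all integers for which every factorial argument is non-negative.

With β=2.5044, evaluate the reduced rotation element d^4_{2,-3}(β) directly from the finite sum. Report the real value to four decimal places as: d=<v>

d^4_{2,-3}(β=2.5044) via Wigner's sum:
With c≡cos(β/2)=0.313234 and s≡sin(β/2)=0.949676, N=[720·2·1·5040]^{1/2}=2693.993318
The bounds max(0,m−m')=0 and min(l+m,l−m')=1 give 2 terms
  k=0: (−1)^5·2693.9933/(240)·0.3132^3·0.9497^5 = -0.266482
  k=1: (−1)^6·2693.9933/(720)·0.3132^1·0.9497^7 = +0.816509
d^4_{2,-3}(2.5044) = -0.266482 +0.816509 = +0.550027

d=0.5500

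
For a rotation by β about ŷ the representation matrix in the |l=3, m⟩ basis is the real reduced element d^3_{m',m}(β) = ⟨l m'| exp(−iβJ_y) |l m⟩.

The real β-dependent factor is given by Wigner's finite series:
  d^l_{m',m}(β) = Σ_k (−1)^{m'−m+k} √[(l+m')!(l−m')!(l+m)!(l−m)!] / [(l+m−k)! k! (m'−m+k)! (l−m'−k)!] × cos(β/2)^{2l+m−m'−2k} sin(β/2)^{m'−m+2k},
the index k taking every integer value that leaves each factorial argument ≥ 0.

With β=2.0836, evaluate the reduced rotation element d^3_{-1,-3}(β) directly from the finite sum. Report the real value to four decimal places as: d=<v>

d=0.1872

d^3_{-1,-3}(β=2.0836) via Wigner's sum:
Half-angle: c=0.504667, s=0.863314. N=√(2·24·1·720)=185.903201
k: max(0,(-3)−(-1))=0 … min(3+(-3),3−(-1))=0
  k=0: (−1)^2·185.9032/(48)·0.5047^4·0.8633^2 = +0.187242
d^3_{-1,-3}(2.0836) = +0.187242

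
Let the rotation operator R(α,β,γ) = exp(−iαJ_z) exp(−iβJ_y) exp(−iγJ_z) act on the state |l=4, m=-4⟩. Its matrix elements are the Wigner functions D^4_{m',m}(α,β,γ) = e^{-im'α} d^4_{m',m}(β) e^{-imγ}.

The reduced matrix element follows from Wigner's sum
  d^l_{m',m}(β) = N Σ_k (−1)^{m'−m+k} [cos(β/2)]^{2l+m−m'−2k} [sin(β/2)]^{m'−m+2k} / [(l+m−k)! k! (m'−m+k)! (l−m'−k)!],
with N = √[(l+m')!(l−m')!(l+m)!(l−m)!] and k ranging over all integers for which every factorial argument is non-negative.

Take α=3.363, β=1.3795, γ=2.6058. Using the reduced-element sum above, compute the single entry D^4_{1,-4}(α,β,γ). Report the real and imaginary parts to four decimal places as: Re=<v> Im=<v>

Re=-0.2556 Im=-0.2513

Split into d^4_{1,-4}(β=1.3795) × two z-phases.
With c≡cos(β/2)=0.771405 and s≡sin(β/2)=0.636344, N=[120·6·1·40320]^{1/2}=5387.986637
k∈{0} keeps every argument non-negative
  k=0: (−1)^5·5387.9866/(720)·0.7714^3·0.6363^5 = -0.358429
d^4_{1,-4}(1.3795) = -0.358429
Phases: e^{-i·(1)·3.363}=-0.975589+0.219603i, e^{-i·(-4)·2.6058}=-0.541629-0.840617i ⇒ D=-0.255563-0.251314i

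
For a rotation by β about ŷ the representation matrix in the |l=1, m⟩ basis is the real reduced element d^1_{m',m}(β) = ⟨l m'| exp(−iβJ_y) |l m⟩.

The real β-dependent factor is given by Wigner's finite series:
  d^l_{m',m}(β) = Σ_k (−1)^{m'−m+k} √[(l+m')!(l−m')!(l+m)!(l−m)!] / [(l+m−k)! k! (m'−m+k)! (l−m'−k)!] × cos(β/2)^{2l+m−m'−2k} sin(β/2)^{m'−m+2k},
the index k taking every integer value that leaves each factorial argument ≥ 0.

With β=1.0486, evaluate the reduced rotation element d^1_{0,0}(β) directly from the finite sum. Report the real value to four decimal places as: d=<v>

d^1_{0,0}(β=1.0486) via Wigner's sum:
Half-angle: c=0.865675, s=0.500607. N=√(1·1·1·1)=1.000000
k∈{0,1} keeps every argument non-negative
  k=0: (−1)^0·1.0000/(1)·0.8657^2·0.5006^0 = +0.749392
  k=1: (−1)^1·1.0000/(1)·0.8657^0·0.5006^2 = -0.250608
d^1_{0,0}(1.0486) = +0.749392 -0.250608 = +0.498785

d=0.4988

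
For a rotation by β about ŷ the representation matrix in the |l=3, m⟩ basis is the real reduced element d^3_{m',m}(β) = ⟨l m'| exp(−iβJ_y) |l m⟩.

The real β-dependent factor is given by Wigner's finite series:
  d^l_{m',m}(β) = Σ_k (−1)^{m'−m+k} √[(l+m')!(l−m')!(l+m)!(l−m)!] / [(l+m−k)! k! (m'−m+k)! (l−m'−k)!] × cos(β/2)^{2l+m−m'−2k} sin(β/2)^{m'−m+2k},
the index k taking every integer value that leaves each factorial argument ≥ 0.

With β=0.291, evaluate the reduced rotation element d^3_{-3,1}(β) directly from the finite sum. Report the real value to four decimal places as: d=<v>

d^3_{-3,1}(β=0.291) via Wigner's sum:
c=cos(0.291/2)=0.989434, s=sin(0.291/2)=0.144987; N=√[1·720·24·2]=185.903201
k: max(0,(1)−(-3))=4 … min(3+(1),3−(-3))=4
  k=4: (−1)^0·185.9032/(48)·0.9894^2·0.1450^4 = +0.001675
d^3_{-3,1}(0.291) = +0.001675

d=0.0017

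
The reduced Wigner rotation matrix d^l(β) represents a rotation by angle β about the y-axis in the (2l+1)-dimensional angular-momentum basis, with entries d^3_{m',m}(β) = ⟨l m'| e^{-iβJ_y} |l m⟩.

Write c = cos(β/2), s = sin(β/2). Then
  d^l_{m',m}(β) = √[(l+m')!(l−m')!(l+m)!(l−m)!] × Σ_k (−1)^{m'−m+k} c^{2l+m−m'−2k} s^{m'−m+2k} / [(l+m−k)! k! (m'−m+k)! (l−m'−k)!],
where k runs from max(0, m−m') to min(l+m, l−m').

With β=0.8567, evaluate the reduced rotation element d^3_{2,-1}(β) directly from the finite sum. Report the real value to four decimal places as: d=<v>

d=-0.3056

d^3_{2,-1}(β=0.8567) via Wigner's sum:
c=cos(0.8567/2)=0.909652, s=sin(0.8567/2)=0.415370; N=√[120·1·2·24]=75.894664
k∈{0,1} keeps every argument non-negative
  k=0: (−1)^3·75.8947/(12)·0.9097^3·0.4154^3 = -0.341164
  k=1: (−1)^4·75.8947/(24)·0.9097^1·0.4154^5 = +0.035568
d^3_{2,-1}(0.8567) = -0.341164 +0.035568 = -0.305596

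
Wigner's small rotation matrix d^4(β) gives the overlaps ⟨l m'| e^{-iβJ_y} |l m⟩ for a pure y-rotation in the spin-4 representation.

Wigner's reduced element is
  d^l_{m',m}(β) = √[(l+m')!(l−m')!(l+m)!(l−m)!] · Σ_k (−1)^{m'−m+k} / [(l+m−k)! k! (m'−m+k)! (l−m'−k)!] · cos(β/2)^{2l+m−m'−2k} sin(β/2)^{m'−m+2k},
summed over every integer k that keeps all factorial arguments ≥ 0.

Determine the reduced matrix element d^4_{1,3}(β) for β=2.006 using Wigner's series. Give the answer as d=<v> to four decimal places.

d^4_{1,3}(β=2.006) via Wigner's sum:
Half-angle: c=0.537775, s=0.843088. N=√(120·6·5040·1)=1904.940944
The bounds max(0,m−m')=2 and min(l+m,l−m')=3 give 2 terms
  k=2: (−1)^0·1904.9409/(240)·0.5378^6·0.8431^2 = +0.136465
  k=3: (−1)^1·1904.9409/(144)·0.5378^4·0.8431^4 = -0.559004
d^4_{1,3}(2.006) = +0.136465 -0.559004 = -0.422539

d=-0.4225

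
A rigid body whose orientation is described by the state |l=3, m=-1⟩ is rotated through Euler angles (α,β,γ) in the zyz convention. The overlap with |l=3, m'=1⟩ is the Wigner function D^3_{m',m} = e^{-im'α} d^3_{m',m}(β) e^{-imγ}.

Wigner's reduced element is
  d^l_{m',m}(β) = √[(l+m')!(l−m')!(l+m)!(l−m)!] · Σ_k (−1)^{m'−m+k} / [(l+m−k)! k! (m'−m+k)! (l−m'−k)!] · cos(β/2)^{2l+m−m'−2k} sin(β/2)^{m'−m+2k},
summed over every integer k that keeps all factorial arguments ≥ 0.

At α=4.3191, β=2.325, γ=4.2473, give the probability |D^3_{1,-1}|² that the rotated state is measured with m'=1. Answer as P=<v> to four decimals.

P=0.0294

D^3_{1,-1}(4.3191,2.325,4.2473) = e^{-i·1·4.3191}·d^3_{1,-1}(2.325)·e^{-i·-1·4.2473}. Compute d first:
c=cos(2.325/2)=0.397046, s=sin(2.325/2)=0.917799; N=√[24·2·2·24]=48.000000
k: max(0,(-1)−(1))=0 … min(3+(-1),3−(1))=2
  k=0: (−1)^2·48.0000/(8)·0.3970^4·0.9178^2 = +0.125606
  k=1: (−1)^3·48.0000/(6)·0.3970^2·0.9178^4 = -0.894874
  k=2: (−1)^4·48.0000/(48)·0.3970^0·0.9178^6 = +0.597701
d^3_{1,-1}(2.325) = +0.125606 -0.894874 +0.597701 = -0.171566
|D^3_{1,-1}|² = |d^3_{1,-1}(β)|² = (-0.171566)² = 0.029435 (the z-rotation phases have unit modulus)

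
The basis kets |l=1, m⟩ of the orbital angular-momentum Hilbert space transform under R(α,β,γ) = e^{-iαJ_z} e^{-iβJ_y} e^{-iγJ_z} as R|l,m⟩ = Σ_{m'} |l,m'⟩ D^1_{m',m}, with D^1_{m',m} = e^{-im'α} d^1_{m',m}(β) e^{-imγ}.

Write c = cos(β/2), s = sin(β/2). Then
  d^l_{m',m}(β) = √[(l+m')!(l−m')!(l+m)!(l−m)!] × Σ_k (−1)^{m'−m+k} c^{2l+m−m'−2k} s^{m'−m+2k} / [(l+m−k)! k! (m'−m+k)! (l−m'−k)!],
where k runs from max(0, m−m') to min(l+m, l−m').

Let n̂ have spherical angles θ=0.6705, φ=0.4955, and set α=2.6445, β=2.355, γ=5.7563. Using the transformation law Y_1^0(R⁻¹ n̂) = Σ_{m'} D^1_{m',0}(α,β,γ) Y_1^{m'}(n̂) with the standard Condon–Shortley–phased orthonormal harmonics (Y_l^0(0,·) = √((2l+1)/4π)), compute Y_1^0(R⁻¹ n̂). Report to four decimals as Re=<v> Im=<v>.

Re=-0.3878 Im=0.0000

Need the full column D^1_{m',0} for m'=−1..1 at α=2.6445, β=2.355, γ=5.7563.
cos(β/2)=0.383235, sin(β/2)=0.923651
d^1_{-1,0}: single k=1 term ⇒ +0.500597;  D = -0.440011+0.238721i
d^1_{0,0}: k∈[0..1] ⇒ +0.146869 -0.853131 = -0.706262;  D = -0.706262+0.000000i
d^1_{1,0}: single k=0 term ⇒ -0.500597;  D = +0.440011+0.238721i
Y_1^{m'}(θ=0.6705,φ=0.4955) and Σ D·Y over m':
  (-0.4400+0.2387i)·(+0.1889-0.1021i)  (-0.7063+0.0000i)·(+0.3828+0.0000i)  (+0.4400+0.2387i)·(-0.1889-0.1021i)
Y_1^0(R⁻¹ n̂) = -0.387843+0.000000i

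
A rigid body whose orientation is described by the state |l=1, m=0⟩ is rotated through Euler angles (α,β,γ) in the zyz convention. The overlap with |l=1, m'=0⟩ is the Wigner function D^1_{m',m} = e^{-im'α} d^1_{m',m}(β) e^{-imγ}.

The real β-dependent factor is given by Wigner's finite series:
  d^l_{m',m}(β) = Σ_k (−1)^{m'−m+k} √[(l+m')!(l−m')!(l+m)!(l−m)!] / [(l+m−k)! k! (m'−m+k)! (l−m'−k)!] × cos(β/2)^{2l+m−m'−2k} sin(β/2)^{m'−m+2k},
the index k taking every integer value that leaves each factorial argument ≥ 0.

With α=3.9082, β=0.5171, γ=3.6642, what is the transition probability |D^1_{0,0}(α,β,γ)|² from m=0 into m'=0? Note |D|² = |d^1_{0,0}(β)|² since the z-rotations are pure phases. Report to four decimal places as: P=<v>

D^1_{0,0}(3.9082,0.5171,3.6642) = e^{-i·0·3.9082}·d^1_{0,0}(0.5171)·e^{-i·0·3.6642}. Compute d first:
Half-angle: c=0.966762, s=0.255679. N=√(1·1·1·1)=1.000000
k∈{0,1} keeps every argument non-negative
  k=0: (−1)^0·1.0000/(1)·0.9668^2·0.2557^0 = +0.934628
  k=1: (−1)^1·1.0000/(1)·0.9668^0·0.2557^2 = -0.065372
d^1_{0,0}(0.5171) = +0.934628 -0.065372 = +0.869256
|D^1_{0,0}|² = |d^1_{0,0}(β)|² = (+0.869256)² = 0.755607 (the z-rotation phases have unit modulus)

P=0.7556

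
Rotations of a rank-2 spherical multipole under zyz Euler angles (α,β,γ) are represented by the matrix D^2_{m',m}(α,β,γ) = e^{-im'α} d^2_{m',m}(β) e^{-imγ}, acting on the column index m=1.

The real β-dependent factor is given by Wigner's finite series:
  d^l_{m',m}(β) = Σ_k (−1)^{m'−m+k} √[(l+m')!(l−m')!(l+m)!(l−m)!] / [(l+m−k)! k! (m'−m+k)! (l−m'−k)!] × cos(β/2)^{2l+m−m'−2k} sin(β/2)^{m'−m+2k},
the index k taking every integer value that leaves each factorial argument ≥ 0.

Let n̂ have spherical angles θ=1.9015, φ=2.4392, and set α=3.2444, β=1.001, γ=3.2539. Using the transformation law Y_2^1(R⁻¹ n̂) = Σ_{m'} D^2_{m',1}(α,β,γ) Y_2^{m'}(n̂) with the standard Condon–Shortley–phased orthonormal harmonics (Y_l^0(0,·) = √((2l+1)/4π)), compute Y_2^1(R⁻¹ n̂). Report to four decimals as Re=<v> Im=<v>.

Need the full column D^2_{m',1} for m'=−2..2 at α=3.2444, β=1.001, γ=3.2539.
cos(β/2)=0.877343, sin(β/2)=0.479864
d^2_{-2,1}: single k=3 term ⇒ +0.193890;  D = -0.193046-0.018065i
d^2_{-1,1}: k∈[2..3] ⇒ +0.531737 -0.053024 = +0.478713;  D = +0.478691-0.004548i
d^2_{0,1}: k∈[1..2] ⇒ +0.793783 -0.237465 = +0.556318;  D = -0.552813+0.062347i
d^2_{1,1}: k∈[0..1] ⇒ +0.592485 -0.531737 = +0.060748;  D = +0.059348-0.012967i
d^2_{2,1}: single k=0 term ⇒ -0.648121;  D = +0.615642-0.202598i
Y_2^{m'}(θ=1.9015,φ=2.4392) and Σ D·Y over m':
  (-0.1930-0.0181i)·(+0.0571+0.3408i)  (+0.4787-0.0045i)·(+0.1811+0.1533i)  (-0.5528+0.0623i)·(-0.2156+0.0000i)  (+0.0593-0.0130i)·(-0.1811+0.1533i)  (+0.6156-0.2026i)·(+0.0571-0.3408i)
Y_2^1(R⁻¹ n̂) = +0.159074-0.217646i

Re=0.1591 Im=-0.2176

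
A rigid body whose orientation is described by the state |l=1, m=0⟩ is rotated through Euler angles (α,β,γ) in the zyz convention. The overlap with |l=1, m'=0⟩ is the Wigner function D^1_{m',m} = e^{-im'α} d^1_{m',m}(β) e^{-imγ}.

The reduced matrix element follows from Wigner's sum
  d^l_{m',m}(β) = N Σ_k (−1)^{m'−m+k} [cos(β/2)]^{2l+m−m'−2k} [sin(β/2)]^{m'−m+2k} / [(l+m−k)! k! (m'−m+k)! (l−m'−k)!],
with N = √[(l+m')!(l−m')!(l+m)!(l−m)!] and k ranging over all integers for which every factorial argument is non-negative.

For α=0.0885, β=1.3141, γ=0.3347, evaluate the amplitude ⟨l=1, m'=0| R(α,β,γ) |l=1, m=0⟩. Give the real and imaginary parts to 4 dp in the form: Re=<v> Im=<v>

First d^1_{0,0}(β=1.3141), then the phase factors e^{-i(0)α} and e^{-i(0)γ}:
Half-angle: c=0.791797, s=0.610784. N=√(1·1·1·1)=1.000000
Admissible k: 0..1 (factorial args all ≥0)
  k=0: (−1)^0·1.0000/(1)·0.7918^2·0.6108^0 = +0.626943
  k=1: (−1)^1·1.0000/(1)·0.7918^0·0.6108^2 = -0.373057
d^1_{0,0}(1.3141) = +0.626943 -0.373057 = +0.253887
Phases: e^{-i·(0)·0.0885}=+1.000000+0.000000i, e^{-i·(0)·0.3347}=+1.000000+0.000000i ⇒ D=+0.253887+0.000000i

Re=0.2539 Im=0.0000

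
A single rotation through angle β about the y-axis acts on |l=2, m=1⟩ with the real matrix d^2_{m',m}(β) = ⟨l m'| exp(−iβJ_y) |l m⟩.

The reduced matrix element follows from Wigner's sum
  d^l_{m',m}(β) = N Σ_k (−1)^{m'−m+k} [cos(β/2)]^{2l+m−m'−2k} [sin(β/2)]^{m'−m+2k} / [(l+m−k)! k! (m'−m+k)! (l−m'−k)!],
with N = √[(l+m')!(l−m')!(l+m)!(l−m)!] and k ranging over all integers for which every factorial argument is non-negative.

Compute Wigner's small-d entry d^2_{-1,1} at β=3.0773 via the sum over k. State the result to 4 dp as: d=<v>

d=-0.9948

d^2_{-1,1}(β=3.0773) via Wigner's sum:
With c≡cos(β/2)=0.032141 and s≡sin(β/2)=0.999483, N=[1·6·6·1]^{1/2}=6.000000
Admissible k: 2..3 (factorial args all ≥0)
  k=2: (−1)^0·6.0000/(2)·0.0321^2·0.9995^2 = +0.003096
  k=3: (−1)^1·6.0000/(6)·0.0321^0·0.9995^4 = -0.997935
d^2_{-1,1}(3.0773) = +0.003096 -0.997935 = -0.994839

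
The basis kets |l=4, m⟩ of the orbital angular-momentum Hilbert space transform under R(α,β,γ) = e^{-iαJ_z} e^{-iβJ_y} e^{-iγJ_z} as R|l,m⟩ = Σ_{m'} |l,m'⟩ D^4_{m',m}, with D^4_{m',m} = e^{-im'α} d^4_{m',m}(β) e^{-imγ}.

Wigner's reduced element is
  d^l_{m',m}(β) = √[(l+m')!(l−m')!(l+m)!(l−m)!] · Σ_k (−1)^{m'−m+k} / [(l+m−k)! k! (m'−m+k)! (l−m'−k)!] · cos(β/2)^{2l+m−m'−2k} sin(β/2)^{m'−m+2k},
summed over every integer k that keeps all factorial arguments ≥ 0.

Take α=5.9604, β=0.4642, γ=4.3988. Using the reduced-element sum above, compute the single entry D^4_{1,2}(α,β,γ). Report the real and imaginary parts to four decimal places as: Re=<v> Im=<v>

First d^4_{1,2}(β=0.4642), then the phase factors e^{-i(1)α} and e^{-i(2)γ}:
c=cos(0.4642/2)=0.973185, s=sin(0.4642/2)=0.230022; N=√[120·6·720·2]=1018.233765
k∈{1,2,3} keeps every argument non-negative
  k=1: (−1)^0·1018.2338/(240)·0.9732^7·0.2300^1 = +0.806816
  k=2: (−1)^1·1018.2338/(48)·0.9732^5·0.2300^3 = -0.225367
  k=3: (−1)^2·1018.2338/(72)·0.9732^3·0.2300^5 = +0.008394
d^4_{1,2}(0.4642) = +0.806816 -0.225367 +0.008394 = +0.589842
Phases: e^{-i·(1)·5.9604}=+0.948356+0.317209i, e^{-i·(2)·4.3988}=-0.809687-0.586862i ⇒ D=-0.343119-0.479774i

Re=-0.3431 Im=-0.4798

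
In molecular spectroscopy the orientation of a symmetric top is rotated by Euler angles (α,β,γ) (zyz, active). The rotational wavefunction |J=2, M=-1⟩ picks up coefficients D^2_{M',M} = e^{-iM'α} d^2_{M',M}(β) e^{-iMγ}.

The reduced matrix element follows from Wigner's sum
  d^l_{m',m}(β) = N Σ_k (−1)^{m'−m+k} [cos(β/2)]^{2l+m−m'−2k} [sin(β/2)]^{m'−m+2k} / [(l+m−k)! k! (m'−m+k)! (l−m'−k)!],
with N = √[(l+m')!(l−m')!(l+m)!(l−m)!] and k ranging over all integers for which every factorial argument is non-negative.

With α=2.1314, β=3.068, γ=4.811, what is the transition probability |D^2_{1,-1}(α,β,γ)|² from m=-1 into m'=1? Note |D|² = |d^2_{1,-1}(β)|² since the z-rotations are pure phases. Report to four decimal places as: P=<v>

P=0.9865

First d^2_{1,-1}(β=3.068), then the phase factors e^{-i(1)α} and e^{-i(-1)γ}:
With c≡cos(β/2)=0.036788 and s≡sin(β/2)=0.999323, N=[6·1·1·6]^{1/2}=6.000000
k∈{0,1} keeps every argument non-negative
  k=0: (−1)^2·6.0000/(2)·0.0368^2·0.9993^2 = +0.004055
  k=1: (−1)^3·6.0000/(6)·0.0368^0·0.9993^4 = -0.997295
d^2_{1,-1}(3.068) = +0.004055 -0.997295 = -0.993241
|D^2_{1,-1}|² = |d^2_{1,-1}(β)|² = (-0.993241)² = 0.986527 (the z-rotation phases have unit modulus)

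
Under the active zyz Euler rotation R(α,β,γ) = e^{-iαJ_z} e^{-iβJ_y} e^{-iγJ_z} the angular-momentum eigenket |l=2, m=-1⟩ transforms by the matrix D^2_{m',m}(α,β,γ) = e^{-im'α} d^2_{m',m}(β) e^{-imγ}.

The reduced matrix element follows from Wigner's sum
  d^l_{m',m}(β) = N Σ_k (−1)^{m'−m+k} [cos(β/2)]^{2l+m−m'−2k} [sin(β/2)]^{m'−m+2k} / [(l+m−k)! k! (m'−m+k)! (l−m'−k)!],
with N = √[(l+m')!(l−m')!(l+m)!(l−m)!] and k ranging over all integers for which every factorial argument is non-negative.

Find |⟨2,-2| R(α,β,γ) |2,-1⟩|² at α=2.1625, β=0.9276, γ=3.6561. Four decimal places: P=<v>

P=0.4097

First d^2_{-2,-1}(β=0.9276), then the phase factors e^{-i(-2)α} and e^{-i(-1)γ}:
With c≡cos(β/2)=0.894359 and s≡sin(β/2)=0.447350, N=[1·24·1·6]^{1/2}=12.000000
The bounds max(0,m−m')=1 and min(l+m,l−m')=1 give 1 term
  k=1: (−1)^0·12.0000/(6)·0.8944^3·0.4473^1 = +0.640049
d^2_{-2,-1}(0.9276) = +0.640049
|D^2_{-2,-1}|² = |d^2_{-2,-1}(β)|² = (+0.640049)² = 0.409662 (the z-rotation phases have unit modulus)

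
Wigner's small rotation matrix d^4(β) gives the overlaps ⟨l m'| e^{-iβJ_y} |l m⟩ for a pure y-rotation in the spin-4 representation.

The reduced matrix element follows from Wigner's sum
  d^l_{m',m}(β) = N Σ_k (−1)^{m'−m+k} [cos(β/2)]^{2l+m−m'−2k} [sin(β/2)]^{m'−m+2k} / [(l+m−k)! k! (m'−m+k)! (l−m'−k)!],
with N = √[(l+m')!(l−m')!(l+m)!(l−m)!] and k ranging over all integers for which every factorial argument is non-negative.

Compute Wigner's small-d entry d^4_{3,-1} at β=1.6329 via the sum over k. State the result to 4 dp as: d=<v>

d=0.2630

d^4_{3,-1}(β=1.6329) via Wigner's sum:
With c≡cos(β/2)=0.684812 and s≡sin(β/2)=0.728719, N=[5040·1·6·120]^{1/2}=1904.940944
k∈{0,1} keeps every argument non-negative
  k=0: (−1)^4·1904.9409/(144)·0.6848^4·0.7287^4 = +0.820440
  k=1: (−1)^5·1904.9409/(240)·0.6848^2·0.7287^6 = -0.557411
d^4_{3,-1}(1.6329) = +0.820440 -0.557411 = +0.263029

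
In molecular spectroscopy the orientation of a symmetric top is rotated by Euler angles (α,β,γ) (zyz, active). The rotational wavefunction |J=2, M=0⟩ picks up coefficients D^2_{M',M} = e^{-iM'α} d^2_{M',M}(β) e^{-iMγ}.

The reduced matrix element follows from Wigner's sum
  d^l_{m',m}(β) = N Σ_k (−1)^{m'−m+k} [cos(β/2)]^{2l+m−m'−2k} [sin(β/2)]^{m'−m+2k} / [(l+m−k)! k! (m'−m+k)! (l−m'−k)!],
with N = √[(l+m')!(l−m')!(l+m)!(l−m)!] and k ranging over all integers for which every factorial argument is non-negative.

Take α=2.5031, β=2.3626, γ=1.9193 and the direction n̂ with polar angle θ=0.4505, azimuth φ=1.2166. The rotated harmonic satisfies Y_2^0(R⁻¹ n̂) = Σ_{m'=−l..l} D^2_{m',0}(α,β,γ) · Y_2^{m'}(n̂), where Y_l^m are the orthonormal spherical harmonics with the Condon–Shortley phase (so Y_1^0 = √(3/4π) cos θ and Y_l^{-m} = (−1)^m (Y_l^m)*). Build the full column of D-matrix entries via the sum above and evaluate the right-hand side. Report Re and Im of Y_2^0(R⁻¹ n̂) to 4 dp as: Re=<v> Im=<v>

Re=-0.0241 Im=0.0000

Need the full column D^2_{m',0} for m'=−2..2 at α=2.5031, β=2.3626, γ=1.9193.
cos(β/2)=0.379723, sin(β/2)=0.925100
d^2_{-2,0}: single k=2 term ⇒ +0.302264;  D = +0.087536-0.289311i
d^2_{-1,0}: k∈[1..2] ⇒ +0.124069 -0.736391 = -0.612322;  D = +0.491692-0.364935i
d^2_{0,0}: k∈[0..2] ⇒ +0.020791 -0.493595 +0.732412 = +0.259608;  D = +0.259608+0.000000i
d^2_{1,0}: k∈[0..1] ⇒ -0.124069 +0.736391 = +0.612322;  D = -0.491692-0.364935i
d^2_{2,0}: single k=0 term ⇒ +0.302264;  D = +0.087536+0.289311i
Y_2^{m'}(θ=0.4505,φ=1.2166) and Σ D·Y over m':
  (+0.0875-0.2893i)·(-0.0556-0.0476i)  (+0.4917-0.3649i)·(+0.1050-0.2840i)  (+0.2596+0.0000i)·(+0.4514+0.0000i)  (-0.4917-0.3649i)·(-0.1050-0.2840i)  (+0.0875+0.2893i)·(-0.0556+0.0476i)
Y_2^0(R⁻¹ n̂) = -0.024134+0.000000i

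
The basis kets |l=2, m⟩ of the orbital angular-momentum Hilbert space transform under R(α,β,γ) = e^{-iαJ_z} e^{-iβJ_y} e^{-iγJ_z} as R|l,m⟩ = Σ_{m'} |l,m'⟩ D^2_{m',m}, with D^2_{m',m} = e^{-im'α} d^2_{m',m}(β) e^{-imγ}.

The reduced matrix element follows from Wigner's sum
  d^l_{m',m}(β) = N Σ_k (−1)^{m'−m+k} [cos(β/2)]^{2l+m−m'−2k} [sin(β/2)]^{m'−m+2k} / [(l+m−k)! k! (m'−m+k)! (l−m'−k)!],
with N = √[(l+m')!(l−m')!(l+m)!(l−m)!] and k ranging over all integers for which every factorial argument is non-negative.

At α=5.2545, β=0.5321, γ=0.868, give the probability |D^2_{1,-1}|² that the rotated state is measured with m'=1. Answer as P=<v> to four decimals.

Split into d^2_{1,-1}(β=0.5321) × two z-phases.
c=cos(0.5321/2)=0.964817, s=sin(0.5321/2)=0.262922; N=√[6·1·1·6]=6.000000
Admissible k: 0..1 (factorial args all ≥0)
  k=0: (−1)^2·6.0000/(2)·0.9648^2·0.2629^2 = +0.193049
  k=1: (−1)^3·6.0000/(6)·0.9648^0·0.2629^4 = -0.004779
d^2_{1,-1}(0.5321) = +0.193049 -0.004779 = +0.188270
|D^2_{1,-1}|² = |d^2_{1,-1}(β)|² = (+0.188270)² = 0.035446 (the z-rotation phases have unit modulus)

P=0.0354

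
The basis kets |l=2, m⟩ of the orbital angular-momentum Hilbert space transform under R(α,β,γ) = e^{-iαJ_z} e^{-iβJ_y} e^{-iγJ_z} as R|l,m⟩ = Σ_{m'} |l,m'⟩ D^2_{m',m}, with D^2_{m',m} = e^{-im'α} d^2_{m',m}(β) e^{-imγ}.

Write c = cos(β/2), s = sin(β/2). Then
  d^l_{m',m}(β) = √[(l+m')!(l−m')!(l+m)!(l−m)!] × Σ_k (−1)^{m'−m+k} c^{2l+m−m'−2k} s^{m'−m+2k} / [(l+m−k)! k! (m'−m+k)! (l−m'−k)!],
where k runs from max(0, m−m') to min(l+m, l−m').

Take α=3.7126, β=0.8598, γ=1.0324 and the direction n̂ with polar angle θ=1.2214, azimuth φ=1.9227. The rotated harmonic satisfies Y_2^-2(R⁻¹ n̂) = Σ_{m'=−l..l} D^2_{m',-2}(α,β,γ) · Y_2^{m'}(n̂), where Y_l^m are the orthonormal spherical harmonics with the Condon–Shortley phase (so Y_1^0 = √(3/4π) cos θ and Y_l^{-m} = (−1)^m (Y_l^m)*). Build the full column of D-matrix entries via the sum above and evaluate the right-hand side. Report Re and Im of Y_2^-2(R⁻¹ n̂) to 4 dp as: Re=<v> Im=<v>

Re=0.3708 Im=-0.1017

Need the full column D^2_{m',-2} for m'=−2..2 at α=3.7126, β=0.8598, γ=1.0324.
cos(β/2)=0.909007, sin(β/2)=0.416780
d^2_{-2,-2}: single k=0 term ⇒ +0.682763;  D = -0.681311-0.044500i
d^2_{-1,-2}: single k=0 term ⇒ -0.626093;  D = -0.547703+0.303339i
d^2_{0,-2}: single k=0 term ⇒ +0.351580;  D = -0.166703+0.309546i
d^2_{1,-2}: single k=0 term ⇒ -0.131619;  D = +0.010125+0.131229i
d^2_{2,-2}: single k=0 term ⇒ +0.030174;  D = +0.018213+0.024057i
Y_2^{m'}(θ=1.2214,φ=1.9227) and Σ D·Y over m':
  (-0.6813-0.0445i)·(-0.2600+0.2207i)  (-0.5477+0.3033i)·(-0.0857-0.2333i)  (-0.1667+0.3095i)·(-0.2045+0.0000i)  (+0.0101+0.1312i)·(+0.0857-0.2333i)  (+0.0182+0.0241i)·(-0.2600-0.2207i)
Y_2^-2(R⁻¹ n̂) = +0.370757-0.101703i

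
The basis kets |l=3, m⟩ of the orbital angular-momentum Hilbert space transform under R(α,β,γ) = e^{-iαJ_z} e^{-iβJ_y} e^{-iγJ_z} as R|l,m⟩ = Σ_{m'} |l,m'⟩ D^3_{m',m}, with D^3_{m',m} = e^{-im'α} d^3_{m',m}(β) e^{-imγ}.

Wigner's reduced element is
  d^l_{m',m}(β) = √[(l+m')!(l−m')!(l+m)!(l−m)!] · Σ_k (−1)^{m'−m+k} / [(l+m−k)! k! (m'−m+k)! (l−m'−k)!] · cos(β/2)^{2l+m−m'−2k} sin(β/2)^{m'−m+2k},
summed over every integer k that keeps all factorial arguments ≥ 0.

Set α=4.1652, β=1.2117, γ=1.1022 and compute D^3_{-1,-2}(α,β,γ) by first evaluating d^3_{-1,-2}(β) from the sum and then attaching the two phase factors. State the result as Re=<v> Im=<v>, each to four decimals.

Re=-0.0270 Im=-0.0023

First d^3_{-1,-2}(β=1.2117), then the phase factors e^{-i(-1)α} and e^{-i(-2)γ}:
With c≡cos(β/2)=0.822018 and s≡sin(β/2)=0.569461, N=[2·24·1·120]^{1/2}=75.894664
k: max(0,(-2)−(-1))=0 … min(3+(-2),3−(-1))=1
  k=0: (−1)^1·75.8947/(24)·0.8220^5·0.5695^1 = -0.675883
  k=1: (−1)^2·75.8947/(12)·0.8220^3·0.5695^3 = +0.648734
d^3_{-1,-2}(1.2117) = -0.675883 +0.648734 = -0.027149
Attach z-rotation phases: D = e^{-i(-1)(4.1652)}·(-0.027149)·e^{-i(-2)(1.1022)} = -0.027048-0.002343i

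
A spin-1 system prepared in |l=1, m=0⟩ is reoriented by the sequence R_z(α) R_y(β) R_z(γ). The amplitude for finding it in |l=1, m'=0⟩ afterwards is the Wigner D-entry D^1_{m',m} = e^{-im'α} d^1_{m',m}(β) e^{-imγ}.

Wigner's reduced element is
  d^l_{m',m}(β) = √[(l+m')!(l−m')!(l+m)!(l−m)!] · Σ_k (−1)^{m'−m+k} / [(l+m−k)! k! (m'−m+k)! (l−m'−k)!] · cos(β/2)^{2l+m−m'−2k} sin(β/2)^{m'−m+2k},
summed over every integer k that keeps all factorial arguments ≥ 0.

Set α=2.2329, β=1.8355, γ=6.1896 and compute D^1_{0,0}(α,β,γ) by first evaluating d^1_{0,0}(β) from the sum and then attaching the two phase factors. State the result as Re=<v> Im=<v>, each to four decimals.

Re=-0.2616 Im=0.0000

Split into d^1_{0,0}(β=1.8355) × two z-phases.
With c≡cos(β/2)=0.607609 and s≡sin(β/2)=0.794237, N=[1·1·1·1]^{1/2}=1.000000
Admissible k: 0..1 (factorial args all ≥0)
  k=0: (−1)^0·1.0000/(1)·0.6076^2·0.7942^0 = +0.369188
  k=1: (−1)^1·1.0000/(1)·0.6076^0·0.7942^2 = -0.630812
d^1_{0,0}(1.8355) = +0.369188 -0.630812 = -0.261623
Attach z-rotation phases: D = e^{-i(0)(2.2329)}·(-0.261623)·e^{-i(0)(6.1896)} = -0.261623+0.000000i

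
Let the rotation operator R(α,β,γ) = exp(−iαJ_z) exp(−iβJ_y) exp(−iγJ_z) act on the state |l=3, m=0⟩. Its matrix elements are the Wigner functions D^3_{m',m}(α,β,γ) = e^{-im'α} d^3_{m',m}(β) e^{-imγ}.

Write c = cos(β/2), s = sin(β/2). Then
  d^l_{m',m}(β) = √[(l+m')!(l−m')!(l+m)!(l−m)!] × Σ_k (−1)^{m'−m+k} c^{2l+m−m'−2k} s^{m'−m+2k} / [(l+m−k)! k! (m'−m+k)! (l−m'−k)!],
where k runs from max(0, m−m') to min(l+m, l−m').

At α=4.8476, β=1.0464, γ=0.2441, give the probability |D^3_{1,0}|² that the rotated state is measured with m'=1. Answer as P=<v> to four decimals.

D^3_{1,0}(4.8476,1.0464,0.2441) = e^{-i·1·4.8476}·d^3_{1,0}(1.0464)·e^{-i·0·0.2441}. Compute d first:
Half-angle: c=0.866225, s=0.499655. N=√(24·2·6·6)=41.569219
The bounds max(0,m−m')=0 and min(l+m,l−m')=2 give 3 terms
  k=0: (−1)^1·41.5692/(12)·0.8662^5·0.4997^1 = -0.844138
  k=1: (−1)^2·41.5692/(4)·0.8662^3·0.4997^3 = +0.842584
  k=2: (−1)^3·41.5692/(12)·0.8662^1·0.4997^5 = -0.093448
d^3_{1,0}(1.0464) = -0.844138 +0.842584 -0.093448 = -0.095002
|D^3_{1,0}|² = |d^3_{1,0}(β)|² = (-0.095002)² = 0.009025 (the z-rotation phases have unit modulus)

P=0.0090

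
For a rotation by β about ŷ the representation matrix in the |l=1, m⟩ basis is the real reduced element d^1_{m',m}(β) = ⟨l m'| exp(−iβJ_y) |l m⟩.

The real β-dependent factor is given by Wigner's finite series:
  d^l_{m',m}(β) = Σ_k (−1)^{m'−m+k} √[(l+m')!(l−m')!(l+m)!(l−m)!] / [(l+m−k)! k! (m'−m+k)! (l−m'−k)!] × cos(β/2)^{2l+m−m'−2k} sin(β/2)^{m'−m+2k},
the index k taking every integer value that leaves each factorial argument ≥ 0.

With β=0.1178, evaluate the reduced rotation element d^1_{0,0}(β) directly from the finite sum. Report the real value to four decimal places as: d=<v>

d^1_{0,0}(β=0.1178) via Wigner's sum:
c=cos(0.1178/2)=0.998266, s=sin(0.1178/2)=0.058866; N=√[1·1·1·1]=1.000000
The bounds max(0,m−m')=0 and min(l+m,l−m')=1 give 2 terms
  k=0: (−1)^0·1.0000/(1)·0.9983^2·0.0589^0 = +0.996535
  k=1: (−1)^1·1.0000/(1)·0.9983^0·0.0589^2 = -0.003465
d^1_{0,0}(0.1178) = +0.996535 -0.003465 = +0.993070

d=0.9931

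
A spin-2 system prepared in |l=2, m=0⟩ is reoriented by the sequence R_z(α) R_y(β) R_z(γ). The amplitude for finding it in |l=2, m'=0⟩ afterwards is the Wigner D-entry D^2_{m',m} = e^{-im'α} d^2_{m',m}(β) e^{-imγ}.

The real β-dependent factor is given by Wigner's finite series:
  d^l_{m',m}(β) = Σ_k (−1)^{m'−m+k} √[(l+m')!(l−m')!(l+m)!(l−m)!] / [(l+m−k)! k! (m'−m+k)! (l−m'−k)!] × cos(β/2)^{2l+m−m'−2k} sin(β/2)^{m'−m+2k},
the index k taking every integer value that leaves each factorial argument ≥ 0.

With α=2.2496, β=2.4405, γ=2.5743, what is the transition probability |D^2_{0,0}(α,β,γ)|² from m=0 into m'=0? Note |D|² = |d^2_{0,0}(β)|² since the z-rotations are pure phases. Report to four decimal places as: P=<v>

D^2_{0,0}(2.2496,2.4405,2.5743) = e^{-i·0·2.2496}·d^2_{0,0}(2.4405)·e^{-i·0·2.5743}. Compute d first:
c=cos(2.4405/2)=0.343411, s=sin(2.4405/2)=0.939185; N=√[2·2·2·2]=4.000000
Admissible k: 0..2 (factorial args all ≥0)
  k=0: (−1)^0·4.0000/(4)·0.3434^4·0.9392^0 = +0.013908
  k=1: (−1)^1·4.0000/(1)·0.3434^2·0.9392^2 = -0.416093
  k=2: (−1)^2·4.0000/(4)·0.3434^0·0.9392^4 = +0.778046
d^2_{0,0}(2.4405) = +0.013908 -0.416093 +0.778046 = +0.375860
|D^2_{0,0}|² = |d^2_{0,0}(β)|² = (+0.375860)² = 0.141271 (the z-rotation phases have unit modulus)

P=0.1413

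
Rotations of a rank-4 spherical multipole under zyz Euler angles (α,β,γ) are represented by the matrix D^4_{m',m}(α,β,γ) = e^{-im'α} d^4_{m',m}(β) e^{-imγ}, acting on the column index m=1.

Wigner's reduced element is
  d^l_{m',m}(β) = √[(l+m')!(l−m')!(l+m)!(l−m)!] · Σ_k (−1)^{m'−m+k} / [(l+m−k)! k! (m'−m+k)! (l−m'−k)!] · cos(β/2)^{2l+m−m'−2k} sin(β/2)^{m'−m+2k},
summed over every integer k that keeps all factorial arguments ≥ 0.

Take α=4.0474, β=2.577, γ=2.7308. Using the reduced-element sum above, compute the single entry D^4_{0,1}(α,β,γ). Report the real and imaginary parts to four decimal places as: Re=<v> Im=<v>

Re=0.4624 Im=0.2014

First d^4_{0,1}(β=2.577), then the phase factors e^{-i(0)α} and e^{-i(1)γ}:
With c≡cos(β/2)=0.278562 and s≡sin(β/2)=0.960418, N=[24·24·120·6]^{1/2}=643.987578
The bounds max(0,m−m')=1 and min(l+m,l−m')=4 give 4 terms
  k=1: (−1)^0·643.9876/(144)·0.2786^7·0.9604^1 = +0.000559
  k=2: (−1)^1·643.9876/(24)·0.2786^5·0.9604^3 = -0.039871
  k=3: (−1)^2·643.9876/(24)·0.2786^3·0.9604^5 = +0.473951
  k=4: (−1)^3·643.9876/(144)·0.2786^1·0.9604^7 = -0.938987
d^4_{0,1}(2.577) = +0.000559 -0.039871 +0.473951 -0.938987 = -0.504348
Attach z-rotation phases: D = e^{-i(0)(4.0474)}·(-0.504348)·e^{-i(1)(2.7308)} = +0.462389+0.201404i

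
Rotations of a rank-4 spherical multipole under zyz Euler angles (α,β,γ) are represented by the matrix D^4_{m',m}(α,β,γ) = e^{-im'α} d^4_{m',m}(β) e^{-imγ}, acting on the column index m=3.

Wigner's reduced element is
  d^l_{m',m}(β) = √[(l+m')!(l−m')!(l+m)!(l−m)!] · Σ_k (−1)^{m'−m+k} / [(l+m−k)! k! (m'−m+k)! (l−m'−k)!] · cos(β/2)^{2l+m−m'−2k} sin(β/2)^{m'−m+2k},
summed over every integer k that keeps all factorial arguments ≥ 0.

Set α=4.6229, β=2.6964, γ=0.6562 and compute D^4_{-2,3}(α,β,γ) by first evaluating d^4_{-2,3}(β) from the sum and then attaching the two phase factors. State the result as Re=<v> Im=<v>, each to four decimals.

First d^4_{-2,3}(β=2.6964), then the phase factors e^{-i(-2)α} and e^{-i(3)γ}:
Half-angle: c=0.220763, s=0.975328. N=√(2·720·5040·1)=2693.993318
k∈{5,6} keeps every argument non-negative
  k=5: (−1)^0·2693.9933/(240)·0.2208^3·0.9753^5 = +0.106590
  k=6: (−1)^1·2693.9933/(720)·0.2208^1·0.9753^7 = -0.693495
d^4_{-2,3}(2.6964) = +0.106590 -0.693495 = -0.586905
D = (-0.984026+0.178024i)·(-0.586905)·(-0.387394-0.921914i) = -0.320056-0.491957i

Re=-0.3201 Im=-0.4920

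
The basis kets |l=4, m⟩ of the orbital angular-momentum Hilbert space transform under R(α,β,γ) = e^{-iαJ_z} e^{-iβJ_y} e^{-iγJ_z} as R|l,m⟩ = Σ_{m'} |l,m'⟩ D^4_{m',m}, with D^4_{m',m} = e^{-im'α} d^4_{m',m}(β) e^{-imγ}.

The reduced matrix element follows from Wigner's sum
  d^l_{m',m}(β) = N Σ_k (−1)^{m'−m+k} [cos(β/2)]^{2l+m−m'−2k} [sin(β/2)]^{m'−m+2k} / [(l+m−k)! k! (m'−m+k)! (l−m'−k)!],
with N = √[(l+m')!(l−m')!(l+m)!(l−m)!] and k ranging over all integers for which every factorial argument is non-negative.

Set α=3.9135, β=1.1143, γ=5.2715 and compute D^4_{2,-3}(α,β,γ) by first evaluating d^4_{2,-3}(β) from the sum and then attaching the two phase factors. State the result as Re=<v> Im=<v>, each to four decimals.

D^4_{2,-3}(3.9135,1.1143,5.2715) = e^{-i·2·3.9135}·d^4_{2,-3}(1.1143)·e^{-i·-3·5.2715}. Compute d first:
Half-angle: c=0.848766, s=0.528769. N=√(720·2·1·5040)=2693.993318
k: max(0,(-3)−(2))=0 … min(4+(-3),4−(2))=1
  k=0: (−1)^5·2693.9933/(240)·0.8488^3·0.5288^5 = -0.283713
  k=1: (−1)^6·2693.9933/(720)·0.8488^1·0.5288^7 = +0.036704
d^4_{2,-3}(1.1143) = -0.283713 +0.036704 = -0.247009
D = (+0.026978-0.999636i)·(-0.247009)·(-0.994330-0.106335i) = +0.032882-0.244811i

Re=0.0329 Im=-0.2448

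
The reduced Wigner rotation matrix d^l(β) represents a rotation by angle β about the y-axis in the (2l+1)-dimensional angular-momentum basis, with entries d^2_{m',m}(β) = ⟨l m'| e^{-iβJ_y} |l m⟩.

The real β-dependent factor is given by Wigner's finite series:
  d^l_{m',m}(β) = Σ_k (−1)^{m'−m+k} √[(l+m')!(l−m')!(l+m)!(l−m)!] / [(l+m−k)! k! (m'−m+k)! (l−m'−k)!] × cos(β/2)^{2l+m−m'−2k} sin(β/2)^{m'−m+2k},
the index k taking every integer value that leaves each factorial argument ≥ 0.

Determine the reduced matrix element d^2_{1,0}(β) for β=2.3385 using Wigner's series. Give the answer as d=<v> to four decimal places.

d=0.6120

d^2_{1,0}(β=2.3385) via Wigner's sum:
With c≡cos(β/2)=0.390842 and s≡sin(β/2)=0.920458, N=[6·1·2·2]^{1/2}=4.898979
k: max(0,(0)−(1))=0 … min(2+(0),2−(1))=1
  k=0: (−1)^1·4.8990/(2)·0.3908^3·0.9205^1 = -0.134612
  k=1: (−1)^2·4.8990/(2)·0.3908^1·0.9205^3 = +0.746601
d^2_{1,0}(2.3385) = -0.134612 +0.746601 = +0.611989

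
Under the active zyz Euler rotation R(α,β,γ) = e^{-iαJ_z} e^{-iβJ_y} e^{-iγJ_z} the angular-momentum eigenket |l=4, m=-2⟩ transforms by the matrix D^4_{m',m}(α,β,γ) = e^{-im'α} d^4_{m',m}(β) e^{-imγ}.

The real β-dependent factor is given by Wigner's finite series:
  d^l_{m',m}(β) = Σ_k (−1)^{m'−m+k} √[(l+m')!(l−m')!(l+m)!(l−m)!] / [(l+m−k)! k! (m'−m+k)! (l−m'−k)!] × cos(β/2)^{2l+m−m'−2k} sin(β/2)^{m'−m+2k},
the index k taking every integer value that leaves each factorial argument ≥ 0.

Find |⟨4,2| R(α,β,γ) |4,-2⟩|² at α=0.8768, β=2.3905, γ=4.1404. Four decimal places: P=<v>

First d^4_{2,-2}(β=2.3905), then the phase factors e^{-i(2)α} and e^{-i(-2)γ}:
Half-angle: c=0.366781, s=0.930307. N=√(720·2·2·720)=1440.000000
k∈{0,1,2} keeps every argument non-negative
  k=0: (−1)^4·1440.0000/(96)·0.3668^4·0.9303^4 = +0.203340
  k=1: (−1)^5·1440.0000/(120)·0.3668^2·0.9303^6 = -1.046534
  k=2: (−1)^6·1440.0000/(1440)·0.3668^0·0.9303^8 = +0.561063
d^4_{2,-2}(2.3905) = +0.203340 -1.046534 +0.561063 = -0.282130
|D^4_{2,-2}|² = |d^4_{2,-2}(β)|² = (-0.282130)² = 0.079598 (the z-rotation phases have unit modulus)

P=0.0796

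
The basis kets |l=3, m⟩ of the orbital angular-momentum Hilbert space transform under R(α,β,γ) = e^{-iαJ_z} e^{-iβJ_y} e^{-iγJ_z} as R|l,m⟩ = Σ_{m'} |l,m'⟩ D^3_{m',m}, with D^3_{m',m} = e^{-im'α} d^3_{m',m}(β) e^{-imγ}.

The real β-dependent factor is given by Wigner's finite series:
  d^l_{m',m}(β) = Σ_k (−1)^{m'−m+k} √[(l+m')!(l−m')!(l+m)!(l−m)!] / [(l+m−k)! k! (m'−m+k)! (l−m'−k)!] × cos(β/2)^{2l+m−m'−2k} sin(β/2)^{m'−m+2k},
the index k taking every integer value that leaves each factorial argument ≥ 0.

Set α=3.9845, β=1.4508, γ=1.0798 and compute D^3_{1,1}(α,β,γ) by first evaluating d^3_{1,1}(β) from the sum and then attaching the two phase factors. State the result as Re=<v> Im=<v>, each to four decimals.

Re=-0.0956 Im=-0.2604

First d^3_{1,1}(β=1.4508), then the phase factors e^{-i(1)α} and e^{-i(1)γ}:
With c≡cos(β/2)=0.748234 and s≡sin(β/2)=0.663435, N=[24·2·24·2]^{1/2}=48.000000
k: max(0,(1)−(1))=0 … min(3+(1),3−(1))=2
  k=0: (−1)^0·48.0000/(48)·0.7482^6·0.6634^0 = +0.175479
  k=1: (−1)^1·48.0000/(6)·0.7482^4·0.6634^2 = -1.103663
  k=2: (−1)^2·48.0000/(8)·0.7482^2·0.6634^4 = +0.650758
d^3_{1,1}(1.4508) = +0.175479 -1.103663 +0.650758 = -0.277426
Attach z-rotation phases: D = e^{-i(1)(3.9845)}·(-0.277426)·e^{-i(1)(1.0798)} = -0.095627-0.260425i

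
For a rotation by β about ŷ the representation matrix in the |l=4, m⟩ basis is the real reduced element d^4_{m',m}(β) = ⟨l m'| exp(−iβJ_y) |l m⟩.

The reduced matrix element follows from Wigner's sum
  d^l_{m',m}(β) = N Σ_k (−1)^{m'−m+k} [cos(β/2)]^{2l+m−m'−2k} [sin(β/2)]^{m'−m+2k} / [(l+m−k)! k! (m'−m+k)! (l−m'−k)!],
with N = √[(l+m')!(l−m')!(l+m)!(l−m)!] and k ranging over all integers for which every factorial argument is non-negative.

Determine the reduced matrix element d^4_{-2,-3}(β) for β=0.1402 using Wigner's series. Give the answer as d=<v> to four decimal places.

d=-0.2538

d^4_{-2,-3}(β=0.1402) via Wigner's sum:
Half-angle: c=0.997544, s=0.070043. N=√(2·720·1·5040)=2693.993318
The bounds max(0,m−m')=0 and min(l+m,l−m')=1 give 2 terms
  k=0: (−1)^1·2693.9933/(720)·0.9975^7·0.0700^1 = -0.257603
  k=1: (−1)^2·2693.9933/(240)·0.9975^5·0.0700^3 = +0.003810
d^4_{-2,-3}(0.1402) = -0.257603 +0.003810 = -0.253793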